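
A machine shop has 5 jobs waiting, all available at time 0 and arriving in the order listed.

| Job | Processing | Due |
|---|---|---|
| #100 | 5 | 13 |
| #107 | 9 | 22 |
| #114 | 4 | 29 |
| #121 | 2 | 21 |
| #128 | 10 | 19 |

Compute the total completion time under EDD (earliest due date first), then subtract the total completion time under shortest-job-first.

EDD (increasing due date): #100 #128 #121 #107 #114.
#100: 0→5
#128: 5→15
#121: 15→17
#107: 17→26
#114: 26→30
Sum = 5+15+17+26+30 = 93.
SPT (increasing processing time): #121 #114 #100 #107 #128.
#121: 0→2
#114: 2→6
#100: 6→11
#107: 11→20
#128: 20→30
Sum = 2+6+11+20+30 = 69.
Difference = 93 − 69 = 24.

24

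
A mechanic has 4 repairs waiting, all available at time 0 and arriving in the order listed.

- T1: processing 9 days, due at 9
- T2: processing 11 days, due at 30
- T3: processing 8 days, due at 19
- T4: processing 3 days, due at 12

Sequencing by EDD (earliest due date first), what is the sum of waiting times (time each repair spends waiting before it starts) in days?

41

EDD (increasing due date): T1 T4 T3 T2.
T1: waits 0, runs 0→9
T4: waits 9, runs 9→12
T3: waits 12, runs 12→20
T2: waits 20, runs 20→31
Sum = 0+9+12+20 = 41.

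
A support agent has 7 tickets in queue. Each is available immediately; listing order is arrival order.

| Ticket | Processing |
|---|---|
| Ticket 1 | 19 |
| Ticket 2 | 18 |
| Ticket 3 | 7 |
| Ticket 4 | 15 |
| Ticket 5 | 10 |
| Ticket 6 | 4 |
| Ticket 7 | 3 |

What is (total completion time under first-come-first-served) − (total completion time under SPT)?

FIFO (arrival order): Ticket 1 Ticket 2 Ticket 3 Ticket 4 Ticket 5 Ticket 6 Ticket 7.
Ticket 1: 0→19
Ticket 2: 19→37
Ticket 3: 37→44
Ticket 4: 44→59
Ticket 5: 59→69
Ticket 6: 69→73
Ticket 7: 73→76
Sum = 19+37+44+59+69+73+76 = 377.
SPT (increasing processing time): Ticket 7 Ticket 6 Ticket 3 Ticket 5 Ticket 4 Ticket 2 Ticket 1.
Ticket 7: 0→3
Ticket 6: 3→7
Ticket 3: 7→14
Ticket 5: 14→24
Ticket 4: 24→39
Ticket 2: 39→57
Ticket 1: 57→76
Sum = 3+7+14+24+39+57+76 = 220.
Difference = 377 − 220 = 157.

157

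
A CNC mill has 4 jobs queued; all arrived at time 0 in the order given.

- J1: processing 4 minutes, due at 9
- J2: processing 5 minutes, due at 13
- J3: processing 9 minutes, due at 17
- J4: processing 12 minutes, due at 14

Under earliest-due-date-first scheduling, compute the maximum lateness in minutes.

EDD (increasing due date): J1 J2 J4 J3.
J1: 0→4, due 9, lateness -5
J2: 4→9, due 13, lateness -4
J4: 9→21, due 14, lateness 7
J3: 21→30, due 17, lateness 13
Maximum = 13.

13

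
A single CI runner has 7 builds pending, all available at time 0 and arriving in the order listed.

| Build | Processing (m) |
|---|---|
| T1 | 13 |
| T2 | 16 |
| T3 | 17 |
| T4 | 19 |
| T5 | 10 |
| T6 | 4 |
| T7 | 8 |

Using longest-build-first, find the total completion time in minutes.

LPT (decreasing processing time): T4 T3 T2 T1 T5 T7 T6.
T4: 0→19
T3: 19→36
T2: 36→52
T1: 52→65
T5: 65→75
T7: 75→83
T6: 83→87
Sum = 19+36+52+65+75+83+87 = 417.

417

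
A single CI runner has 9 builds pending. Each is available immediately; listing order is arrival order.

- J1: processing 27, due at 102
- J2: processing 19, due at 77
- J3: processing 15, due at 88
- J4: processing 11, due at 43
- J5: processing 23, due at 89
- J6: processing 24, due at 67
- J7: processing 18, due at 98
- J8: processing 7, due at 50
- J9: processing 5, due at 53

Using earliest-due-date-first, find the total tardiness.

EDD (increasing due date): J4 J8 J9 J6 J2 J3 J5 J7 J1.
J4: 0→11, due 43, tardiness 0
J8: 11→18, due 50, tardiness 0
J9: 18→23, due 53, tardiness 0
J6: 23→47, due 67, tardiness 0
J2: 47→66, due 77, tardiness 0
J3: 66→81, due 88, tardiness 0
J5: 81→104, due 89, tardiness 15
J7: 104→122, due 98, tardiness 24
J1: 122→149, due 102, tardiness 47
Sum = 0+0+0+0+0+0+15+24+47 = 86.

86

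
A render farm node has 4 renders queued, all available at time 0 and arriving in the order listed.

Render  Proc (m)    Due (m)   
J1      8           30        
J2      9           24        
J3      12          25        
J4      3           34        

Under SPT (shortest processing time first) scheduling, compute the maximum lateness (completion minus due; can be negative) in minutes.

SPT (increasing processing time): J4 J1 J2 J3.
J4: 0→3, due 34, lateness -31
J1: 3→11, due 30, lateness -19
J2: 11→20, due 24, lateness -4
J3: 20→32, due 25, lateness 7
Maximum = 7.

7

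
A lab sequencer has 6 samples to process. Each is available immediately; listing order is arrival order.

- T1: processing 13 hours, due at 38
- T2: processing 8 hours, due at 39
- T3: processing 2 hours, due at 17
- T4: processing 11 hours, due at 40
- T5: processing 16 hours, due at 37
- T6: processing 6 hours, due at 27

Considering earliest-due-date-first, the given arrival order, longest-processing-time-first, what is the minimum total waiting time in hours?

116

EDD (increasing due date): T3 T6 T5 T1 T2 T4.
T3: waits 0, runs 0→2
T6: waits 2, runs 2→8
T5: waits 8, runs 8→24
T1: waits 24, runs 24→37
T2: waits 37, runs 37→45
T4: waits 45, runs 45→56
Sum = 0+2+8+24+37+45 = 116.
FIFO (arrival order): T1 T2 T3 T4 T5 T6.
T1: waits 0, runs 0→13
T2: waits 13, runs 13→21
T3: waits 21, runs 21→23
T4: waits 23, runs 23→34
T5: waits 34, runs 34→50
T6: waits 50, runs 50→56
Sum = 0+13+21+23+34+50 = 141.
LPT (decreasing processing time): T5 T1 T4 T2 T6 T3.
T5: waits 0, runs 0→16
T1: waits 16, runs 16→29
T4: waits 29, runs 29→40
T2: waits 40, runs 40→48
T6: waits 48, runs 48→54
T3: waits 54, runs 54→56
Sum = 0+16+29+40+48+54 = 187.
EDD 116, FIFO 141, LPT 187 → minimum 116.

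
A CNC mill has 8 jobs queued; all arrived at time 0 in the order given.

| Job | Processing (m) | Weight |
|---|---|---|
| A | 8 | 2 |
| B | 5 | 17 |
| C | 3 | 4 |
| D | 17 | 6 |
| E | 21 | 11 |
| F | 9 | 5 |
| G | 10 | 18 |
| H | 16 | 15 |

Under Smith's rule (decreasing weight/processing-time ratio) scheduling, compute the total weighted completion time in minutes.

2520

WSPT (decreasing weight/processing-time ratio): B G C H F E D A.
B: finishes 5, weight 17, w·C = 85
G: finishes 15, weight 18, w·C = 270
C: finishes 18, weight 4, w·C = 72
H: finishes 34, weight 15, w·C = 510
F: finishes 43, weight 5, w·C = 215
E: finishes 64, weight 11, w·C = 704
D: finishes 81, weight 6, w·C = 486
A: finishes 89, weight 2, w·C = 178
Sum = 85+270+72+510+215+704+486+178 = 2520.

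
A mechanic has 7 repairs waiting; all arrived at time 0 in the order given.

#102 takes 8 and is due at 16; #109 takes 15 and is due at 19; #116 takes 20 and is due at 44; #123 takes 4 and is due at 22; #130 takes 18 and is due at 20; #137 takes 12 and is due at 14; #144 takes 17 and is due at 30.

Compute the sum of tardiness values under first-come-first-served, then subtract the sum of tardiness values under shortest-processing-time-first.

41

FIFO (arrival order): #102 #109 #116 #123 #130 #137 #144.
#102: 0→8, due 16, tardiness 0
#109: 8→23, due 19, tardiness 4
#116: 23→43, due 44, tardiness 0
#123: 43→47, due 22, tardiness 25
#130: 47→65, due 20, tardiness 45
#137: 65→77, due 14, tardiness 63
#144: 77→94, due 30, tardiness 64
Sum = 0+4+0+25+45+63+64 = 201.
SPT (increasing processing time): #123 #102 #137 #109 #144 #130 #116.
#123: 0→4, due 22, tardiness 0
#102: 4→12, due 16, tardiness 0
#137: 12→24, due 14, tardiness 10
#109: 24→39, due 19, tardiness 20
#144: 39→56, due 30, tardiness 26
#130: 56→74, due 20, tardiness 54
#116: 74→94, due 44, tardiness 50
Sum = 0+0+10+20+26+54+50 = 160.
Difference = 201 − 160 = 41.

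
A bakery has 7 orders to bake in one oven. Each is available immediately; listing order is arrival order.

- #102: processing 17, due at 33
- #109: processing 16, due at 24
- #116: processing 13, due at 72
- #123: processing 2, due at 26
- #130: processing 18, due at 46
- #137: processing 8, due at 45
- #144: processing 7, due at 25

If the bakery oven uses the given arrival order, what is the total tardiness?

FIFO (arrival order): #102 #109 #116 #123 #130 #137 #144.
#102: 0→17, due 33, tardiness 0
#109: 17→33, due 24, tardiness 9
#116: 33→46, due 72, tardiness 0
#123: 46→48, due 26, tardiness 22
#130: 48→66, due 46, tardiness 20
#137: 66→74, due 45, tardiness 29
#144: 74→81, due 25, tardiness 56
Sum = 0+9+0+22+20+29+56 = 136.

136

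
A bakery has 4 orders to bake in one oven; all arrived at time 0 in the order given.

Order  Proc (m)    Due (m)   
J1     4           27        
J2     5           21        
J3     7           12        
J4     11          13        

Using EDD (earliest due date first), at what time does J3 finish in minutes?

EDD (increasing due date): J3 J4 J2 J1.
J3: 0→7

7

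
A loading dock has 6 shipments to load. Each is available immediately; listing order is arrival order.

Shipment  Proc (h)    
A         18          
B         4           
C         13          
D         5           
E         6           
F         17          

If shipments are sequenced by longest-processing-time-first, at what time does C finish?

LPT (decreasing processing time): A F C E D B.
A: 0→18
F: 18→35
C: 35→48

48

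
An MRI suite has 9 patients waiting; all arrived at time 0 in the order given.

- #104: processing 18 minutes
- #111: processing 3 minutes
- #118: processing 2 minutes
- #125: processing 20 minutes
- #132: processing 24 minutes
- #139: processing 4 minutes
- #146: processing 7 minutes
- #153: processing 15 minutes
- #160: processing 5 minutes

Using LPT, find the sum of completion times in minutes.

667

LPT (decreasing processing time): #132 #125 #104 #153 #146 #160 #139 #111 #118.
#132: 0→24
#125: 24→44
#104: 44→62
#153: 62→77
#146: 77→84
#160: 84→89
#139: 89→93
#111: 93→96
#118: 96→98
Sum = 24+44+62+77+84+89+93+96+98 = 667.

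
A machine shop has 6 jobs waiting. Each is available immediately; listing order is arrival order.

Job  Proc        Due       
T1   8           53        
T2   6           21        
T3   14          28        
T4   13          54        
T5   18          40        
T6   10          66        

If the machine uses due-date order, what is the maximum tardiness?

5

EDD (increasing due date): T2 T3 T5 T1 T4 T6.
T2: 0→6, due 21, tardiness 0
T3: 6→20, due 28, tardiness 0
T5: 20→38, due 40, tardiness 0
T1: 38→46, due 53, tardiness 0
T4: 46→59, due 54, tardiness 5
T6: 59→69, due 66, tardiness 3
Maximum = 5.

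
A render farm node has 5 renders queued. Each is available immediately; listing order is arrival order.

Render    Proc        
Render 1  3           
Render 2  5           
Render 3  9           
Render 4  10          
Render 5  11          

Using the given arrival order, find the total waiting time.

FIFO (arrival order): Render 1 Render 2 Render 3 Render 4 Render 5.
Render 1: waits 0, runs 0→3
Render 2: waits 3, runs 3→8
Render 3: waits 8, runs 8→17
Render 4: waits 17, runs 17→27
Render 5: waits 27, runs 27→38
Sum = 0+3+8+17+27 = 55.

55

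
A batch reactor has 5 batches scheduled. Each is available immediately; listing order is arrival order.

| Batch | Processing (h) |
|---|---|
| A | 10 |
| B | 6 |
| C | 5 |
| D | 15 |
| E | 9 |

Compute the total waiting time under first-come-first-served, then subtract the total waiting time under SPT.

FIFO (arrival order): A B C D E.
A: waits 0, runs 0→10
B: waits 10, runs 10→16
C: waits 16, runs 16→21
D: waits 21, runs 21→36
E: waits 36, runs 36→45
Sum = 0+10+16+21+36 = 83.
SPT (increasing processing time): C B E A D.
C: waits 0, runs 0→5
B: waits 5, runs 5→11
E: waits 11, runs 11→20
A: waits 20, runs 20→30
D: waits 30, runs 30→45
Sum = 0+5+11+20+30 = 66.
Difference = 83 − 66 = 17.

17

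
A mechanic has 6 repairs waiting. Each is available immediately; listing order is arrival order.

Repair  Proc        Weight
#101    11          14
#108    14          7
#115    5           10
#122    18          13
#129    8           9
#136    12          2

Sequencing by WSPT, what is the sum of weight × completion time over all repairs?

WSPT (decreasing weight/processing-time ratio): #115 #101 #129 #122 #108 #136.
#115: finishes 5, weight 10, w·C = 50
#101: finishes 16, weight 14, w·C = 224
#129: finishes 24, weight 9, w·C = 216
#122: finishes 42, weight 13, w·C = 546
#108: finishes 56, weight 7, w·C = 392
#136: finishes 68, weight 2, w·C = 136
Sum = 50+224+216+546+392+136 = 1564.

1564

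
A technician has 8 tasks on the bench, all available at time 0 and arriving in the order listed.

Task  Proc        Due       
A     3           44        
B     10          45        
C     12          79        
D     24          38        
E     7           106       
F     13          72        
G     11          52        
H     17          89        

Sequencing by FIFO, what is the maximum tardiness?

28

FIFO (arrival order): A B C D E F G H.
A: 0→3, due 44, tardiness 0
B: 3→13, due 45, tardiness 0
C: 13→25, due 79, tardiness 0
D: 25→49, due 38, tardiness 11
E: 49→56, due 106, tardiness 0
F: 56→69, due 72, tardiness 0
G: 69→80, due 52, tardiness 28
H: 80→97, due 89, tardiness 8
Maximum = 28.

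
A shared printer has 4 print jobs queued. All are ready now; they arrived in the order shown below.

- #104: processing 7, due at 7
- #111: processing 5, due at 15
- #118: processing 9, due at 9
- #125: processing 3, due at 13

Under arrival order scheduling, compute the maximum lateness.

12

FIFO (arrival order): #104 #111 #118 #125.
#104: 0→7, due 7, lateness 0
#111: 7→12, due 15, lateness -3
#118: 12→21, due 9, lateness 12
#125: 21→24, due 13, lateness 11
Maximum = 12.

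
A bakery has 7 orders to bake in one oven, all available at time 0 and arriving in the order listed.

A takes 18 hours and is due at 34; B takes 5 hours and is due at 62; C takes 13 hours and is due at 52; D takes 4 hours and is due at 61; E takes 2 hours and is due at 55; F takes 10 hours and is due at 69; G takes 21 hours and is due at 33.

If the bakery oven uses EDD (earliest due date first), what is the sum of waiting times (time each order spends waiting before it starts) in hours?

287

EDD (increasing due date): G A C E D B F.
G: waits 0, runs 0→21
A: waits 21, runs 21→39
C: waits 39, runs 39→52
E: waits 52, runs 52→54
D: waits 54, runs 54→58
B: waits 58, runs 58→63
F: waits 63, runs 63→73
Sum = 0+21+39+52+54+58+63 = 287.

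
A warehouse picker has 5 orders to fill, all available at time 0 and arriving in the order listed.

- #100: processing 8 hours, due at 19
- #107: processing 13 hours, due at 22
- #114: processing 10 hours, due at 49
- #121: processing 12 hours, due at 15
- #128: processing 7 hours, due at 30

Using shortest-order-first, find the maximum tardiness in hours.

SPT (increasing processing time): #128 #100 #114 #121 #107.
#128: 0→7, due 30, tardiness 0
#100: 7→15, due 19, tardiness 0
#114: 15→25, due 49, tardiness 0
#121: 25→37, due 15, tardiness 22
#107: 37→50, due 22, tardiness 28
Maximum = 28.

28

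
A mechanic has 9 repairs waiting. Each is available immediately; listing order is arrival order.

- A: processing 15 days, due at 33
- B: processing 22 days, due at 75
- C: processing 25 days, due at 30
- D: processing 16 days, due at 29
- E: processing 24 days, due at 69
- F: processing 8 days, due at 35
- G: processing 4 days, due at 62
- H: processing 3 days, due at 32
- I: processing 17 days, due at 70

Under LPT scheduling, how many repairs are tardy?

LPT (decreasing processing time): C E B I D A F G H.
C: 0→25, due 30, tardiness 0
E: 25→49, due 69, tardiness 0
B: 49→71, due 75, tardiness 0
I: 71→88, due 70, tardiness 18
D: 88→104, due 29, tardiness 75
A: 104→119, due 33, tardiness 86
F: 119→127, due 35, tardiness 92
G: 127→131, due 62, tardiness 69
H: 131→134, due 32, tardiness 102
Late repairs: 6.

6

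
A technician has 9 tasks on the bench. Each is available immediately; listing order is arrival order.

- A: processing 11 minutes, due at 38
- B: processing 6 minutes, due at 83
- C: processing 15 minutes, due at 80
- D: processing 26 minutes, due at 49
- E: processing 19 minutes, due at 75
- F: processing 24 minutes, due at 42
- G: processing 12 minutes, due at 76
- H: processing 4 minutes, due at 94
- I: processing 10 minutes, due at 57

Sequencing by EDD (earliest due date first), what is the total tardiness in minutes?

177

EDD (increasing due date): A F D I E G C B H.
A: 0→11, due 38, tardiness 0
F: 11→35, due 42, tardiness 0
D: 35→61, due 49, tardiness 12
I: 61→71, due 57, tardiness 14
E: 71→90, due 75, tardiness 15
G: 90→102, due 76, tardiness 26
C: 102→117, due 80, tardiness 37
B: 117→123, due 83, tardiness 40
H: 123→127, due 94, tardiness 33
Sum = 0+0+12+14+15+26+37+40+33 = 177.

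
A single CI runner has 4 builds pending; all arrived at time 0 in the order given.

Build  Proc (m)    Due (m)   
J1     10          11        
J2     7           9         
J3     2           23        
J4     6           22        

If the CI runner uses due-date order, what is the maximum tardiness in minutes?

EDD (increasing due date): J2 J1 J4 J3.
J2: 0→7, due 9, tardiness 0
J1: 7→17, due 11, tardiness 6
J4: 17→23, due 22, tardiness 1
J3: 23→25, due 23, tardiness 2
Maximum = 6.

6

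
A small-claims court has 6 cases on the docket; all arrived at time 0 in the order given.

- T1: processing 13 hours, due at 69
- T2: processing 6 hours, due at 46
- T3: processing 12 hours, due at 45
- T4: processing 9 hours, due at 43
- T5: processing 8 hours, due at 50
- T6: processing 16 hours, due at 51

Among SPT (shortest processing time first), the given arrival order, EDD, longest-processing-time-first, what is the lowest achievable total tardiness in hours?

0

SPT (increasing processing time): T2 T5 T4 T3 T1 T6.
T2: 0→6, due 46, tardiness 0
T5: 6→14, due 50, tardiness 0
T4: 14→23, due 43, tardiness 0
T3: 23→35, due 45, tardiness 0
T1: 35→48, due 69, tardiness 0
T6: 48→64, due 51, tardiness 13
Sum = 0+0+0+0+0+13 = 13.
FIFO (arrival order): T1 T2 T3 T4 T5 T6.
T1: 0→13, due 69, tardiness 0
T2: 13→19, due 46, tardiness 0
T3: 19→31, due 45, tardiness 0
T4: 31→40, due 43, tardiness 0
T5: 40→48, due 50, tardiness 0
T6: 48→64, due 51, tardiness 13
Sum = 0+0+0+0+0+13 = 13.
EDD (increasing due date): T4 T3 T2 T5 T6 T1.
T4: 0→9, due 43, tardiness 0
T3: 9→21, due 45, tardiness 0
T2: 21→27, due 46, tardiness 0
T5: 27→35, due 50, tardiness 0
T6: 35→51, due 51, tardiness 0
T1: 51→64, due 69, tardiness 0
Sum = 0+0+0+0+0+0 = 0.
LPT (decreasing processing time): T6 T1 T3 T4 T5 T2.
T6: 0→16, due 51, tardiness 0
T1: 16→29, due 69, tardiness 0
T3: 29→41, due 45, tardiness 0
T4: 41→50, due 43, tardiness 7
T5: 50→58, due 50, tardiness 8
T2: 58→64, due 46, tardiness 18
Sum = 0+0+0+7+8+18 = 33.
SPT 13, FIFO 13, EDD 0, LPT 33 → minimum 0.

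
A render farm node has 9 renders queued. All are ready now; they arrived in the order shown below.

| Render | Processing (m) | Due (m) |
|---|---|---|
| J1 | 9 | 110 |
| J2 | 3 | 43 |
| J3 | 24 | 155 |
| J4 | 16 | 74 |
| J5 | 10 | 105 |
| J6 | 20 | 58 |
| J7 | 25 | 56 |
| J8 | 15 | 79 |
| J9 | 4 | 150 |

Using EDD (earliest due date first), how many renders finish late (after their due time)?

EDD (increasing due date): J2 J7 J6 J4 J8 J5 J1 J9 J3.
J2: 0→3, due 43, tardiness 0
J7: 3→28, due 56, tardiness 0
J6: 28→48, due 58, tardiness 0
J4: 48→64, due 74, tardiness 0
J8: 64→79, due 79, tardiness 0
J5: 79→89, due 105, tardiness 0
J1: 89→98, due 110, tardiness 0
J9: 98→102, due 150, tardiness 0
J3: 102→126, due 155, tardiness 0
Late renders: 0.

0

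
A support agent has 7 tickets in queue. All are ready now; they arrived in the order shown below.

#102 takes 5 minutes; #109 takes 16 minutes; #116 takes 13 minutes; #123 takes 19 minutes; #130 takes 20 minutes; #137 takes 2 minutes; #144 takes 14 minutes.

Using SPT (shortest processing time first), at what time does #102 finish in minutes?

SPT (increasing processing time): #137 #102 #116 #144 #109 #123 #130.
#137: 0→2
#102: 2→7

7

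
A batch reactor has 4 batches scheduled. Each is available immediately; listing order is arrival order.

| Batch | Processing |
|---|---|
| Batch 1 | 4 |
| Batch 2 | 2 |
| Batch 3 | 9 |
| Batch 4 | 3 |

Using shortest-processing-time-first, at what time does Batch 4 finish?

SPT (increasing processing time): Batch 2 Batch 4 Batch 1 Batch 3.
Batch 2: 0→2
Batch 4: 2→5

5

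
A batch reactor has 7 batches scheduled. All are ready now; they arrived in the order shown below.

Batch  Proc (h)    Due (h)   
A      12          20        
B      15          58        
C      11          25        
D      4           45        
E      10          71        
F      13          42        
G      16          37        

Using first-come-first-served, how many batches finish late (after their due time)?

3

FIFO (arrival order): A B C D E F G.
A: 0→12, due 20, tardiness 0
B: 12→27, due 58, tardiness 0
C: 27→38, due 25, tardiness 13
D: 38→42, due 45, tardiness 0
E: 42→52, due 71, tardiness 0
F: 52→65, due 42, tardiness 23
G: 65→81, due 37, tardiness 44
Late batches: 3.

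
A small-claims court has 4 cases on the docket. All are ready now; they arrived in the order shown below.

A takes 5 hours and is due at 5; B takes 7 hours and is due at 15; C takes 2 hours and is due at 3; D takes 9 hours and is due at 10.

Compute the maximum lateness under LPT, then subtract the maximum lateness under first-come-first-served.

LPT (decreasing processing time): D B A C.
D: 0→9, due 10, lateness -1
B: 9→16, due 15, lateness 1
A: 16→21, due 5, lateness 16
C: 21→23, due 3, lateness 20
Maximum = 20.
FIFO (arrival order): A B C D.
A: 0→5, due 5, lateness 0
B: 5→12, due 15, lateness -3
C: 12→14, due 3, lateness 11
D: 14→23, due 10, lateness 13
Maximum = 13.
Difference = 20 − 13 = 7.

7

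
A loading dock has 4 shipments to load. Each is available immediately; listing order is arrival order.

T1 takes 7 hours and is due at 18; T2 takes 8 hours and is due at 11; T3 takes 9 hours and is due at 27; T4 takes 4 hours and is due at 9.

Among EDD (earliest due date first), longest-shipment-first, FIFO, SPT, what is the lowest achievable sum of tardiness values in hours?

3

EDD (increasing due date): T4 T2 T1 T3.
T4: 0→4, due 9, tardiness 0
T2: 4→12, due 11, tardiness 1
T1: 12→19, due 18, tardiness 1
T3: 19→28, due 27, tardiness 1
Sum = 0+1+1+1 = 3.
LPT (decreasing processing time): T3 T2 T1 T4.
T3: 0→9, due 27, tardiness 0
T2: 9→17, due 11, tardiness 6
T1: 17→24, due 18, tardiness 6
T4: 24→28, due 9, tardiness 19
Sum = 0+6+6+19 = 31.
FIFO (arrival order): T1 T2 T3 T4.
T1: 0→7, due 18, tardiness 0
T2: 7→15, due 11, tardiness 4
T3: 15→24, due 27, tardiness 0
T4: 24→28, due 9, tardiness 19
Sum = 0+4+0+19 = 23.
SPT (increasing processing time): T4 T1 T2 T3.
T4: 0→4, due 9, tardiness 0
T1: 4→11, due 18, tardiness 0
T2: 11→19, due 11, tardiness 8
T3: 19→28, due 27, tardiness 1
Sum = 0+0+8+1 = 9.
EDD 3, LPT 31, FIFO 23, SPT 9 → minimum 3.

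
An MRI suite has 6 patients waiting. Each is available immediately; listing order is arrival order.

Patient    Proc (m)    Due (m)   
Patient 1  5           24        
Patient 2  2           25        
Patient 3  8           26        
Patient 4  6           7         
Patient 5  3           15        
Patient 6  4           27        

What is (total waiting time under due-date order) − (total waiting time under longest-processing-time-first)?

EDD (increasing due date): Patient 4 Patient 5 Patient 1 Patient 2 Patient 3 Patient 6.
Patient 4: waits 0, runs 0→6
Patient 5: waits 6, runs 6→9
Patient 1: waits 9, runs 9→14
Patient 2: waits 14, runs 14→16
Patient 3: waits 16, runs 16→24
Patient 6: waits 24, runs 24→28
Sum = 0+6+9+14+16+24 = 69.
LPT (decreasing processing time): Patient 3 Patient 4 Patient 1 Patient 6 Patient 5 Patient 2.
Patient 3: waits 0, runs 0→8
Patient 4: waits 8, runs 8→14
Patient 1: waits 14, runs 14→19
Patient 6: waits 19, runs 19→23
Patient 5: waits 23, runs 23→26
Patient 2: waits 26, runs 26→28
Sum = 0+8+14+19+23+26 = 90.
Difference = 69 − 90 = -21.

-21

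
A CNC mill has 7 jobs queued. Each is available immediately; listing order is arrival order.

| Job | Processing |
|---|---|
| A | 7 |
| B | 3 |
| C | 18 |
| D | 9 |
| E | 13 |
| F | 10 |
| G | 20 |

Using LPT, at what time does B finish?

LPT (decreasing processing time): G C E F D A B.
G: 0→20
C: 20→38
E: 38→51
F: 51→61
D: 61→70
A: 70→77
B: 77→80

80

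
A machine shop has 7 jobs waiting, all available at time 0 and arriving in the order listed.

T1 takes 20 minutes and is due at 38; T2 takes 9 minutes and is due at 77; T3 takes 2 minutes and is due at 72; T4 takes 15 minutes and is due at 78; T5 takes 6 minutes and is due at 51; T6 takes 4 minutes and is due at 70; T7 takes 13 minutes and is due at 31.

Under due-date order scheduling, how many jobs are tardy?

EDD (increasing due date): T7 T1 T5 T6 T3 T2 T4.
T7: 0→13, due 31, tardiness 0
T1: 13→33, due 38, tardiness 0
T5: 33→39, due 51, tardiness 0
T6: 39→43, due 70, tardiness 0
T3: 43→45, due 72, tardiness 0
T2: 45→54, due 77, tardiness 0
T4: 54→69, due 78, tardiness 0
Late jobs: 0.

0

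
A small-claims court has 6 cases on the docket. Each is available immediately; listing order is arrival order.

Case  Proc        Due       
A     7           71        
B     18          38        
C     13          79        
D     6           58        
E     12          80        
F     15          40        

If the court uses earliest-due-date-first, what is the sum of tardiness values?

EDD (increasing due date): B F D A C E.
B: 0→18, due 38, tardiness 0
F: 18→33, due 40, tardiness 0
D: 33→39, due 58, tardiness 0
A: 39→46, due 71, tardiness 0
C: 46→59, due 79, tardiness 0
E: 59→71, due 80, tardiness 0
Sum = 0+0+0+0+0+0 = 0.

0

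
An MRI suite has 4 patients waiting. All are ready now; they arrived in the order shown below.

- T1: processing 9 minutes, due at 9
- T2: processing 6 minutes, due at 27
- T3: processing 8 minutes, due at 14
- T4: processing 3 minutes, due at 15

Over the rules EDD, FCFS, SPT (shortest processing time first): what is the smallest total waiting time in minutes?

29

EDD (increasing due date): T1 T3 T4 T2.
T1: waits 0, runs 0→9
T3: waits 9, runs 9→17
T4: waits 17, runs 17→20
T2: waits 20, runs 20→26
Sum = 0+9+17+20 = 46.
FIFO (arrival order): T1 T2 T3 T4.
T1: waits 0, runs 0→9
T2: waits 9, runs 9→15
T3: waits 15, runs 15→23
T4: waits 23, runs 23→26
Sum = 0+9+15+23 = 47.
SPT (increasing processing time): T4 T2 T3 T1.
T4: waits 0, runs 0→3
T2: waits 3, runs 3→9
T3: waits 9, runs 9→17
T1: waits 17, runs 17→26
Sum = 0+3+9+17 = 29.
EDD 46, FIFO 47, SPT 29 → minimum 29.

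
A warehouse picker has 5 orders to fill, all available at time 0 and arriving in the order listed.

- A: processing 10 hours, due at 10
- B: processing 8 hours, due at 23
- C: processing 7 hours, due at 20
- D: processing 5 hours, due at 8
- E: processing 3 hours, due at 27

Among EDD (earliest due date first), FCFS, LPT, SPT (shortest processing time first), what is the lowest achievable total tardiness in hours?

20

EDD (increasing due date): D A C B E.
D: 0→5, due 8, tardiness 0
A: 5→15, due 10, tardiness 5
C: 15→22, due 20, tardiness 2
B: 22→30, due 23, tardiness 7
E: 30→33, due 27, tardiness 6
Sum = 0+5+2+7+6 = 20.
FIFO (arrival order): A B C D E.
A: 0→10, due 10, tardiness 0
B: 10→18, due 23, tardiness 0
C: 18→25, due 20, tardiness 5
D: 25→30, due 8, tardiness 22
E: 30→33, due 27, tardiness 6
Sum = 0+0+5+22+6 = 33.
LPT (decreasing processing time): A B C D E.
A: 0→10, due 10, tardiness 0
B: 10→18, due 23, tardiness 0
C: 18→25, due 20, tardiness 5
D: 25→30, due 8, tardiness 22
E: 30→33, due 27, tardiness 6
Sum = 0+0+5+22+6 = 33.
SPT (increasing processing time): E D C B A.
E: 0→3, due 27, tardiness 0
D: 3→8, due 8, tardiness 0
C: 8→15, due 20, tardiness 0
B: 15→23, due 23, tardiness 0
A: 23→33, due 10, tardiness 23
Sum = 0+0+0+0+23 = 23.
EDD 20, FIFO 33, LPT 33, SPT 23 → minimum 20.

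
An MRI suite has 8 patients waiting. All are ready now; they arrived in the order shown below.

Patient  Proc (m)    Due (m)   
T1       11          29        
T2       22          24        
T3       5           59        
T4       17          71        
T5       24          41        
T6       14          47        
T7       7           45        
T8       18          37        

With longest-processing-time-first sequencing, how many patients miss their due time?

7

LPT (decreasing processing time): T5 T2 T8 T4 T6 T1 T7 T3.
T5: 0→24, due 41, tardiness 0
T2: 24→46, due 24, tardiness 22
T8: 46→64, due 37, tardiness 27
T4: 64→81, due 71, tardiness 10
T6: 81→95, due 47, tardiness 48
T1: 95→106, due 29, tardiness 77
T7: 106→113, due 45, tardiness 68
T3: 113→118, due 59, tardiness 59
Late patients: 7.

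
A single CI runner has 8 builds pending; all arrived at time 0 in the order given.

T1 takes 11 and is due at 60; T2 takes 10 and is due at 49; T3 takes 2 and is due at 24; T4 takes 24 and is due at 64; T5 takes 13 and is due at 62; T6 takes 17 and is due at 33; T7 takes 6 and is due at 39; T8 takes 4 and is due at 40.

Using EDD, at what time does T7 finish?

25

EDD (increasing due date): T3 T6 T7 T8 T2 T1 T5 T4.
T3: 0→2
T6: 2→19
T7: 19→25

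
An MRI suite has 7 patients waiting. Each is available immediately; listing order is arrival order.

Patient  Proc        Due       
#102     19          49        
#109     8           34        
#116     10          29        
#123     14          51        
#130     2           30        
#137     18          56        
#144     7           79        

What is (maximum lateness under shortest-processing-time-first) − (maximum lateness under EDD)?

SPT (increasing processing time): #130 #144 #109 #116 #123 #137 #102.
#130: 0→2, due 30, lateness -28
#144: 2→9, due 79, lateness -70
#109: 9→17, due 34, lateness -17
#116: 17→27, due 29, lateness -2
#123: 27→41, due 51, lateness -10
#137: 41→59, due 56, lateness 3
#102: 59→78, due 49, lateness 29
Maximum = 29.
EDD (increasing due date): #116 #130 #109 #102 #123 #137 #144.
#116: 0→10, due 29, lateness -19
#130: 10→12, due 30, lateness -18
#109: 12→20, due 34, lateness -14
#102: 20→39, due 49, lateness -10
#123: 39→53, due 51, lateness 2
#137: 53→71, due 56, lateness 15
#144: 71→78, due 79, lateness -1
Maximum = 15.
Difference = 29 − 15 = 14.

14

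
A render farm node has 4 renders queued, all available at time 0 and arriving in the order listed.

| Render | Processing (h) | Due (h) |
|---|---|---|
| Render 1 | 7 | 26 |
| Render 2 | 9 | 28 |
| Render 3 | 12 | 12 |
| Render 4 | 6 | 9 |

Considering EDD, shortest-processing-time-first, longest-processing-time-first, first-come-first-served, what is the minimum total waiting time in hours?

EDD (increasing due date): Render 4 Render 3 Render 1 Render 2.
Render 4: waits 0, runs 0→6
Render 3: waits 6, runs 6→18
Render 1: waits 18, runs 18→25
Render 2: waits 25, runs 25→34
Sum = 0+6+18+25 = 49.
SPT (increasing processing time): Render 4 Render 1 Render 2 Render 3.
Render 4: waits 0, runs 0→6
Render 1: waits 6, runs 6→13
Render 2: waits 13, runs 13→22
Render 3: waits 22, runs 22→34
Sum = 0+6+13+22 = 41.
LPT (decreasing processing time): Render 3 Render 2 Render 1 Render 4.
Render 3: waits 0, runs 0→12
Render 2: waits 12, runs 12→21
Render 1: waits 21, runs 21→28
Render 4: waits 28, runs 28→34
Sum = 0+12+21+28 = 61.
FIFO (arrival order): Render 1 Render 2 Render 3 Render 4.
Render 1: waits 0, runs 0→7
Render 2: waits 7, runs 7→16
Render 3: waits 16, runs 16→28
Render 4: waits 28, runs 28→34
Sum = 0+7+16+28 = 51.
EDD 49, SPT 41, LPT 61, FIFO 51 → minimum 41.

41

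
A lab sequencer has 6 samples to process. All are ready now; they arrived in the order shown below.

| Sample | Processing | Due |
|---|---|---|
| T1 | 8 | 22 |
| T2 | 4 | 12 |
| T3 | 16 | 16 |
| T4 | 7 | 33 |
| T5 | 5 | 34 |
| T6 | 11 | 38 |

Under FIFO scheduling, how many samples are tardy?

FIFO (arrival order): T1 T2 T3 T4 T5 T6.
T1: 0→8, due 22, tardiness 0
T2: 8→12, due 12, tardiness 0
T3: 12→28, due 16, tardiness 12
T4: 28→35, due 33, tardiness 2
T5: 35→40, due 34, tardiness 6
T6: 40→51, due 38, tardiness 13
Late samples: 4.

4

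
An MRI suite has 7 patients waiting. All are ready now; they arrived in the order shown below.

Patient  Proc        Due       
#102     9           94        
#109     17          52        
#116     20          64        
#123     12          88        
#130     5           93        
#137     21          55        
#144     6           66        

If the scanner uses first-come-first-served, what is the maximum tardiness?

FIFO (arrival order): #102 #109 #116 #123 #130 #137 #144.
#102: 0→9, due 94, tardiness 0
#109: 9→26, due 52, tardiness 0
#116: 26→46, due 64, tardiness 0
#123: 46→58, due 88, tardiness 0
#130: 58→63, due 93, tardiness 0
#137: 63→84, due 55, tardiness 29
#144: 84→90, due 66, tardiness 24
Maximum = 29.

29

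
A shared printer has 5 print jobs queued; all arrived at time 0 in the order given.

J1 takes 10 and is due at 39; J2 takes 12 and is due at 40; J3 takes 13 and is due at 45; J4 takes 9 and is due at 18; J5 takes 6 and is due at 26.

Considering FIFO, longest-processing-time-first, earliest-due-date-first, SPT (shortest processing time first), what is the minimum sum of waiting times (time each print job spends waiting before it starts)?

FIFO (arrival order): J1 J2 J3 J4 J5.
J1: waits 0, runs 0→10
J2: waits 10, runs 10→22
J3: waits 22, runs 22→35
J4: waits 35, runs 35→44
J5: waits 44, runs 44→50
Sum = 0+10+22+35+44 = 111.
LPT (decreasing processing time): J3 J2 J1 J4 J5.
J3: waits 0, runs 0→13
J2: waits 13, runs 13→25
J1: waits 25, runs 25→35
J4: waits 35, runs 35→44
J5: waits 44, runs 44→50
Sum = 0+13+25+35+44 = 117.
EDD (increasing due date): J4 J5 J1 J2 J3.
J4: waits 0, runs 0→9
J5: waits 9, runs 9→15
J1: waits 15, runs 15→25
J2: waits 25, runs 25→37
J3: waits 37, runs 37→50
Sum = 0+9+15+25+37 = 86.
SPT (increasing processing time): J5 J4 J1 J2 J3.
J5: waits 0, runs 0→6
J4: waits 6, runs 6→15
J1: waits 15, runs 15→25
J2: waits 25, runs 25→37
J3: waits 37, runs 37→50
Sum = 0+6+15+25+37 = 83.
FIFO 111, LPT 117, EDD 86, SPT 83 → minimum 83.

83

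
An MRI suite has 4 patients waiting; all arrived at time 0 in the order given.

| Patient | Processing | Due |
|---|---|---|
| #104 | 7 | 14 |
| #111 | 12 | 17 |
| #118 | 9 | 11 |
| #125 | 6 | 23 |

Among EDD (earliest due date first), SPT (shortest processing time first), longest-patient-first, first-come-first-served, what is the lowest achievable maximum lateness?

EDD (increasing due date): #118 #104 #111 #125.
#118: 0→9, due 11, lateness -2
#104: 9→16, due 14, lateness 2
#111: 16→28, due 17, lateness 11
#125: 28→34, due 23, lateness 11
Maximum = 11.
SPT (increasing processing time): #125 #104 #118 #111.
#125: 0→6, due 23, lateness -17
#104: 6→13, due 14, lateness -1
#118: 13→22, due 11, lateness 11
#111: 22→34, due 17, lateness 17
Maximum = 17.
LPT (decreasing processing time): #111 #118 #104 #125.
#111: 0→12, due 17, lateness -5
#118: 12→21, due 11, lateness 10
#104: 21→28, due 14, lateness 14
#125: 28→34, due 23, lateness 11
Maximum = 14.
FIFO (arrival order): #104 #111 #118 #125.
#104: 0→7, due 14, lateness -7
#111: 7→19, due 17, lateness 2
#118: 19→28, due 11, lateness 17
#125: 28→34, due 23, lateness 11
Maximum = 17.
EDD 11, SPT 17, LPT 14, FIFO 17 → minimum 11.

11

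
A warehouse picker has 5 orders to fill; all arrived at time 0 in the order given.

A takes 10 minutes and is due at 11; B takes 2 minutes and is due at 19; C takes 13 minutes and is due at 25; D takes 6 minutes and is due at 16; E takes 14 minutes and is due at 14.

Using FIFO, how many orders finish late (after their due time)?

2

FIFO (arrival order): A B C D E.
A: 0→10, due 11, tardiness 0
B: 10→12, due 19, tardiness 0
C: 12→25, due 25, tardiness 0
D: 25→31, due 16, tardiness 15
E: 31→45, due 14, tardiness 31
Late orders: 2.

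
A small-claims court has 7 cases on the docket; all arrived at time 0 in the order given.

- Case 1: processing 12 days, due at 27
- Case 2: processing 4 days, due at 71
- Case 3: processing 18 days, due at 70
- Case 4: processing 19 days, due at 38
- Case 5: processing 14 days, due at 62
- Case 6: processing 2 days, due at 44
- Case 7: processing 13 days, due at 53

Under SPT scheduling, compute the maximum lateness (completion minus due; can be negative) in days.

44

SPT (increasing processing time): Case 6 Case 2 Case 1 Case 7 Case 5 Case 3 Case 4.
Case 6: 0→2, due 44, lateness -42
Case 2: 2→6, due 71, lateness -65
Case 1: 6→18, due 27, lateness -9
Case 7: 18→31, due 53, lateness -22
Case 5: 31→45, due 62, lateness -17
Case 3: 45→63, due 70, lateness -7
Case 4: 63→82, due 38, lateness 44
Maximum = 44.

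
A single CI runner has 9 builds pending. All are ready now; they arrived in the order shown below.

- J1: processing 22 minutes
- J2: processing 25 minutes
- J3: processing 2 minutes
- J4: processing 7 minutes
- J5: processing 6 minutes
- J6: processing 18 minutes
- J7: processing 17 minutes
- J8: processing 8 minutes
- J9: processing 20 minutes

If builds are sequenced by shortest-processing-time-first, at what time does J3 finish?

2

SPT (increasing processing time): J3 J5 J4 J8 J7 J6 J9 J1 J2.
J3: 0→2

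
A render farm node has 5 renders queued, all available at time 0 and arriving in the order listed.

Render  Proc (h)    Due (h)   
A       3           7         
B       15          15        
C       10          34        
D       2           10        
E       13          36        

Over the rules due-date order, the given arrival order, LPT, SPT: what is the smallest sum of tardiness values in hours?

12

EDD (increasing due date): A D B C E.
A: 0→3, due 7, tardiness 0
D: 3→5, due 10, tardiness 0
B: 5→20, due 15, tardiness 5
C: 20→30, due 34, tardiness 0
E: 30→43, due 36, tardiness 7
Sum = 0+0+5+0+7 = 12.
FIFO (arrival order): A B C D E.
A: 0→3, due 7, tardiness 0
B: 3→18, due 15, tardiness 3
C: 18→28, due 34, tardiness 0
D: 28→30, due 10, tardiness 20
E: 30→43, due 36, tardiness 7
Sum = 0+3+0+20+7 = 30.
LPT (decreasing processing time): B E C A D.
B: 0→15, due 15, tardiness 0
E: 15→28, due 36, tardiness 0
C: 28→38, due 34, tardiness 4
A: 38→41, due 7, tardiness 34
D: 41→43, due 10, tardiness 33
Sum = 0+0+4+34+33 = 71.
SPT (increasing processing time): D A C E B.
D: 0→2, due 10, tardiness 0
A: 2→5, due 7, tardiness 0
C: 5→15, due 34, tardiness 0
E: 15→28, due 36, tardiness 0
B: 28→43, due 15, tardiness 28
Sum = 0+0+0+0+28 = 28.
EDD 12, FIFO 30, LPT 71, SPT 28 → minimum 12.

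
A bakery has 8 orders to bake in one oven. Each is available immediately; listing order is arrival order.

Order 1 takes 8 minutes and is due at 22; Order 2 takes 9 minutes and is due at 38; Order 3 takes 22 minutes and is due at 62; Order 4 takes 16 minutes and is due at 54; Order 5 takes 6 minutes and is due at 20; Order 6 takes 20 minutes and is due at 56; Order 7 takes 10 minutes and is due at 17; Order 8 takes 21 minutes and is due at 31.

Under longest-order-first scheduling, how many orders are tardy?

7

LPT (decreasing processing time): Order 3 Order 8 Order 6 Order 4 Order 7 Order 2 Order 1 Order 5.
Order 3: 0→22, due 62, tardiness 0
Order 8: 22→43, due 31, tardiness 12
Order 6: 43→63, due 56, tardiness 7
Order 4: 63→79, due 54, tardiness 25
Order 7: 79→89, due 17, tardiness 72
Order 2: 89→98, due 38, tardiness 60
Order 1: 98→106, due 22, tardiness 84
Order 5: 106→112, due 20, tardiness 92
Late orders: 7.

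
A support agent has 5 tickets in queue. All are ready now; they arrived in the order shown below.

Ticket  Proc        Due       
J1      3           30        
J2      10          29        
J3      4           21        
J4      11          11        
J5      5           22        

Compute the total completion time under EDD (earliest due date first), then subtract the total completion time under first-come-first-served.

15

EDD (increasing due date): J4 J3 J5 J2 J1.
J4: 0→11
J3: 11→15
J5: 15→20
J2: 20→30
J1: 30→33
Sum = 11+15+20+30+33 = 109.
FIFO (arrival order): J1 J2 J3 J4 J5.
J1: 0→3
J2: 3→13
J3: 13→17
J4: 17→28
J5: 28→33
Sum = 3+13+17+28+33 = 94.
Difference = 109 − 94 = 15.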